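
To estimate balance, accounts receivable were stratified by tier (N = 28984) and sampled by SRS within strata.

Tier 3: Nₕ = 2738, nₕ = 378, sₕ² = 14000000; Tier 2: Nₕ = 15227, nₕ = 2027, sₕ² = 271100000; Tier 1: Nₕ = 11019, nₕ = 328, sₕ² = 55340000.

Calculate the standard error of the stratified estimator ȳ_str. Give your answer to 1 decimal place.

Var(ȳ_str) = Σₕ Wₕ²(1 − fₕ)sₕ²/nₕ with Wₕ = Nₕ/N, N = 28984.
Tier 3: Wₕ = 0.09446591; term = 0.09446591²·(1 − 0.13805698)·14000000/378 = 284.88202.
Tier 2: Wₕ = 0.52535882; term = 0.52535882²·(1 − 0.13311880)·271100000/2027 = 31999.81.
Tier 1: Wₕ = 0.38017527; term = 0.38017527²·(1 − 0.02976677)·55340000/328 = 23659.697.
Sum = 55944.389.
SE = √(55944.389) = 236.5.

236.5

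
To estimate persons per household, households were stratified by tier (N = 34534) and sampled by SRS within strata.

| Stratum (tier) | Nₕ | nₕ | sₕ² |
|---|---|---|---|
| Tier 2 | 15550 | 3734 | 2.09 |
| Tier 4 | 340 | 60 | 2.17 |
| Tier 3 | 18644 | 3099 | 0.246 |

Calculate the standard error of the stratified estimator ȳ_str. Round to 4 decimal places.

Var(ȳ_str) = Σₕ Wₕ²(1 − fₕ)sₕ²/nₕ with Wₕ = Nₕ/N, N = 34534.
Tier 2: Wₕ = 0.45028088; term = 0.45028088²·(1 − 0.24012862)·2.09/3734 = 8.6234109 × 10^-5.
Tier 4: Wₕ = 0.00984537; term = 0.00984537²·(1 − 0.17647059)·2.17/60 = 2.8870324 × 10^-6.
Tier 3: Wₕ = 0.53987375; term = 0.53987375²·(1 − 0.16621970)·0.246/3099 = 1.9290771 × 10^-5.
Sum = 1.0841191 × 10^-4.
SE = √(1.0841191 × 10^-4) = 0.0104.

0.0104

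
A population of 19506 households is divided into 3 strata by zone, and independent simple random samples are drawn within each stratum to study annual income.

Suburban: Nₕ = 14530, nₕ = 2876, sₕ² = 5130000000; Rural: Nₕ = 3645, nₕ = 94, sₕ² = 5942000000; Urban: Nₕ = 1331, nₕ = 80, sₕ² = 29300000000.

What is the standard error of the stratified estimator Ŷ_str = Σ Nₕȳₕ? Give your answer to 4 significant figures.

Var(Ŷ_str) = Σₕ Nₕ²(1 − fₕ)sₕ²/nₕ.
Suburban: 14530²·(1 − 2876/14530)·5130000000/2876 = 3.0204323 × 10^14.
Rural: 3645²·(1 − 94/3645)·5942000000/94 = 8.181878 × 10^14.
Urban: 1331²·(1 − 80/1331)·29300000000/80 = 6.0983592 × 10^14.
Sum = 1.730067 × 10^15.
SE = √(1.730067 × 10^15) = 4.159 × 10^7.

4.159 × 10^7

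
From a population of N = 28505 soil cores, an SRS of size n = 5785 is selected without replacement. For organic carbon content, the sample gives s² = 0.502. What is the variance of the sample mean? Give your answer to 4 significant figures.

Under SRS without replacement, Var(ȳ) = (1 − f)·s²/n with f = n/N = 5785/28505 = 0.20294685.
Var(ȳ) = (1 − 0.20294685)·0.502/5785 = 0.79705315·8.6776145 × 10^-5 = 6.91652 × 10^-5.

6.917 × 10^-5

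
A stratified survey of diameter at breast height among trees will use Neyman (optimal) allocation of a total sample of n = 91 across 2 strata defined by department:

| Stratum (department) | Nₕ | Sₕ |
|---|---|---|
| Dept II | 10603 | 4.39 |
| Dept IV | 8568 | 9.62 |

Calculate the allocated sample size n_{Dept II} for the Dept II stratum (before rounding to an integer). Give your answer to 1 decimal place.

32.8

Neyman allocation: nₕ = n·NₕSₕ / Σⱼ NⱼSⱼ.
Σ NⱼSⱼ = 10603·4.39 + 8568·9.62 = 128971.33.
n_{Dept II} = 91·10603·4.39 / 128971.33 = 32.8.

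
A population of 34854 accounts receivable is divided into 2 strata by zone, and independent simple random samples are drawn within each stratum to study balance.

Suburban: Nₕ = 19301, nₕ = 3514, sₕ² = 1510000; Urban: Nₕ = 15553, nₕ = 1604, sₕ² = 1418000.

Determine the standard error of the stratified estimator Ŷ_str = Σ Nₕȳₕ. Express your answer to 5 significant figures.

Var(Ŷ_str) = Σₕ Nₕ²(1 − fₕ)sₕ²/nₕ.
Suburban: 19301²·(1 − 3514/19301)·1510000/3514 = 1.3093466 × 10^11.
Urban: 15553²·(1 − 1604/15553)·1418000/1604 = 1.9179139 × 10^11.
Sum = 3.2272605 × 10^11.
SE = √(3.2272605 × 10^11) = 568090.

568090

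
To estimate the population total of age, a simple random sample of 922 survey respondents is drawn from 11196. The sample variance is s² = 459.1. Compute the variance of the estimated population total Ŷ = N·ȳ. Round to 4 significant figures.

Var(Ŷ) = N²·Var(ȳ) = N²·(1 − n/N)·s²/n.
f = 922/11196 = 0.08235084; Var(ȳ) = 0.91764916·459.1/922 = 0.45693355.
Var(Ŷ) = 11196² · 0.45693355 = 5.7276811 × 10^7.

5.728 × 10^7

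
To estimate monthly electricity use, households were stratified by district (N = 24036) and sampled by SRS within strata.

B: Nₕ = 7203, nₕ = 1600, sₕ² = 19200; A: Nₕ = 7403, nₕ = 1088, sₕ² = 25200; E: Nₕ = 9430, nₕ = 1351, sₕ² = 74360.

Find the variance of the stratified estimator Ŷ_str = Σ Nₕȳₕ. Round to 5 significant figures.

5.7604 × 10^9

Var(Ŷ_str) = Σₕ Nₕ²(1 − fₕ)sₕ²/nₕ.
B: 7203²·(1 − 1600/7203)·19200/1600 = 4.8430091 × 10^8.
A: 7403²·(1 − 1088/7403)·25200/1088 = 1.0828112 × 10^9.
E: 9430²·(1 − 1351/9430)·74360/1351 = 4.1932749 × 10^9.
Sum = 5.760387 × 10^9.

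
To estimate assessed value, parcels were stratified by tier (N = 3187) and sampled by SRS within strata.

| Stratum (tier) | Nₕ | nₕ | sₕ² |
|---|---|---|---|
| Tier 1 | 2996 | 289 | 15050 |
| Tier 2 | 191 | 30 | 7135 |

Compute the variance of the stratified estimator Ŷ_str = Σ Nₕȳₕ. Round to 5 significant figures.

Var(Ŷ_str) = Σₕ Nₕ²(1 − fₕ)sₕ²/nₕ.
Tier 1: 2996²·(1 − 289/2996)·15050/289 = 4.2234633 × 10^8.
Tier 2: 191²·(1 − 30/191)·7135/30 = 7.3136128 × 10^6.
Sum = 4.2965994 × 10^8.

4.2966 × 10^8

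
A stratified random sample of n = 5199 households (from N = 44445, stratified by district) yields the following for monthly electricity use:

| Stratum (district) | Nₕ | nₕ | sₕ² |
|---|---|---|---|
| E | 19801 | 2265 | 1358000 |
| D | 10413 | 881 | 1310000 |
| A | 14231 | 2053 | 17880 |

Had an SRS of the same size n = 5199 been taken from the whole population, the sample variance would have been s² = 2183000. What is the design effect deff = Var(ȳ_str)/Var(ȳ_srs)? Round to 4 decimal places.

0.4878

Var(ȳ_str) = Σ Wₕ²(1−fₕ)sₕ²/nₕ with Wₕ = Nₕ/44445:
  E: (19801/44445)²·(1−2265/19801)·1358000/2265 = 105.39097
  D: (10413/44445)²·(1−881/10413)·1310000/881 = 74.715287
  A: (14231/44445)²·(1−2053/14231)·17880/2053 = 0.76408933
  → Var(ȳ_str) = 180.87035.
Var(ȳ_srs) = (1 − 5199/44445)·2183000/5199 = 370.77155.
deff = 180.87035 / 370.77155 = 0.4878.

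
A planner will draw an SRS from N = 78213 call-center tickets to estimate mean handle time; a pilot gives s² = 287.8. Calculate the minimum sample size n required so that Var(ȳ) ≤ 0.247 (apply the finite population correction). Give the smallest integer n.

Without fpc, n₀ = s²/D = 287.8/0.247 = 1165.1822.
With fpc, (1 − n/N)·s²/n ≤ D requires n ≥ n₀/(1 + n₀/N) = 1165.1822/(1 + 1165.1822/78213) = 1148.0786.
Rounding up, n = 1149.

1149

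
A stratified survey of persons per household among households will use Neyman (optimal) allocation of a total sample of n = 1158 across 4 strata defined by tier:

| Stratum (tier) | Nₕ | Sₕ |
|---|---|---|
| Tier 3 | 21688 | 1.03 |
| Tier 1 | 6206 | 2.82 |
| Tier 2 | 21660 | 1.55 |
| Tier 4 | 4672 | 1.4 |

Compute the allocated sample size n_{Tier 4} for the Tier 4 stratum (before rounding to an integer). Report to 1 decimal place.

Neyman allocation: nₕ = n·NₕSₕ / Σⱼ NⱼSⱼ.
Σ NⱼSⱼ = 21688·1.03 + 6206·2.82 + 21660·1.55 + 4672·1.4 = 79953.36.
n_{Tier 4} = 1158·4672·1.4 / 79953.36 = 94.7.

94.7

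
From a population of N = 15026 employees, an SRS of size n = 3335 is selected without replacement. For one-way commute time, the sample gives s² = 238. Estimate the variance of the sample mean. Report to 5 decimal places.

Under SRS without replacement, Var(ȳ) = (1 − f)·s²/n with f = n/N = 3335/15026 = 0.22194862.
Var(ȳ) = (1 − 0.22194862)·238/3335 = 0.77805138·0.071364318 = 0.055525106.

0.05553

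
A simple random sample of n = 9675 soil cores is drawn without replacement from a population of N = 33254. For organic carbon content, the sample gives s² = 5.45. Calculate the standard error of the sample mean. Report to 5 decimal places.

0.01999

Under SRS without replacement, Var(ȳ) = (1 − f)·s²/n with f = n/N = 9675/33254 = 0.29094244.
Var(ȳ) = (1 − 0.29094244)·5.45/9675 = 0.70905756·5.6330749 × 10^-4 = 3.9941744 × 10^-4.
SE(ȳ) = √(3.9941744 × 10^-4) = 0.01999.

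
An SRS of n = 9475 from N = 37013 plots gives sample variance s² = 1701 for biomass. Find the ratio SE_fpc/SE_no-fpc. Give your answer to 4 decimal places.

0.8626

f = n/N = 9475/37013 = 0.25599114.
SE_no-fpc = √(s²/n) = 0.42370398; SE_fpc = √((1−f)s²/n) = 0.36546989.
Ratio = √(1−f) = 0.86255948.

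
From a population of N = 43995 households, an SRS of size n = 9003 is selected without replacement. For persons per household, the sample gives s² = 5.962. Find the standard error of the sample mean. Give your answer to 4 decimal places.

0.0230

Under SRS without replacement, Var(ȳ) = (1 − f)·s²/n with f = n/N = 9003/43995 = 0.20463689.
Var(ȳ) = (1 − 0.20463689)·5.962/9003 = 0.79536311·6.622237 × 10^-4 = 5.267083 × 10^-4.
SE(ȳ) = √(5.267083 × 10^-4) = 0.0230.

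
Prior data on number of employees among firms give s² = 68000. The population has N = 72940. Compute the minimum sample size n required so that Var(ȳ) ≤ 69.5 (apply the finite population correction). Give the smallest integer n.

966

Without fpc, n₀ = s²/D = 68000/69.5 = 978.4173.
With fpc, (1 − n/N)·s²/n ≤ D requires n ≥ n₀/(1 + n₀/N) = 978.4173/(1 + 978.4173/72940) = 965.4665.
Rounding up, n = 966.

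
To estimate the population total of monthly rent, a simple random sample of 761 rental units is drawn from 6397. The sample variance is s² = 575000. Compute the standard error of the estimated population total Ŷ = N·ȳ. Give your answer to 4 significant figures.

Var(Ŷ) = N²·Var(ȳ) = N²·(1 − n/N)·s²/n.
f = 761/6397 = 0.11896201; Var(ȳ) = 0.88103799·575000/761 = 665.69887.
Var(Ŷ) = 6397² · 665.69887 = 2.7241469 × 10^10.
SE(Ŷ) = √(2.7241469 × 10^10) = 165000.

165000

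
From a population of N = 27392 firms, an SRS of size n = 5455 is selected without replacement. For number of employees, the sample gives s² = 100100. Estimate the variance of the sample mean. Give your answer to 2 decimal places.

Under SRS without replacement, Var(ȳ) = (1 − f)·s²/n with f = n/N = 5455/27392 = 0.19914574.
Var(ȳ) = (1 − 0.19914574)·100100/5455 = 0.80085426·18.350137 = 14.695786.

14.70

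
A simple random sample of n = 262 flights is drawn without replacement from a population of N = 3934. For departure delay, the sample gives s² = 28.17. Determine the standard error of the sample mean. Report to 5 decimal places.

0.31679

Under SRS without replacement, Var(ȳ) = (1 − f)·s²/n with f = n/N = 262/3934 = 0.06659888.
Var(ȳ) = (1 − 0.06659888)·28.17/262 = 0.93340112·0.10751908 = 0.10035843.
SE(ȳ) = √(0.10035843) = 0.31679.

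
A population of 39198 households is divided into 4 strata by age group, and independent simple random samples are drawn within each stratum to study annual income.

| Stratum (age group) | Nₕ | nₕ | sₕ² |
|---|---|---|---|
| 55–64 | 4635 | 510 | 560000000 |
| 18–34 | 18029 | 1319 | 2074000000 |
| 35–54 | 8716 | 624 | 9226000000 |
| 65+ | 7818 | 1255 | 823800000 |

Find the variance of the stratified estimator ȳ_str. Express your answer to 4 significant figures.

1.023 × 10^6

Var(ȳ_str) = Σₕ Wₕ²(1 − fₕ)sₕ²/nₕ with Wₕ = Nₕ/N, N = 39198.
55–64: Wₕ = 0.11824583; term = 0.11824583²·(1 − 0.11003236)·560000000/510 = 13663.555.
18–34: Wₕ = 0.45994694; term = 0.45994694²·(1 − 0.07315991)·2074000000/1319 = 308307.6.
35–54: Wₕ = 0.22235828; term = 0.22235828²·(1 − 0.07159247)·9226000000/624 = 678694.2.
65+: Wₕ = 0.19944895; term = 0.19944895²·(1 − 0.16052699)·823800000/1255 = 21920.392.
Sum = 1.0225857 × 10^6.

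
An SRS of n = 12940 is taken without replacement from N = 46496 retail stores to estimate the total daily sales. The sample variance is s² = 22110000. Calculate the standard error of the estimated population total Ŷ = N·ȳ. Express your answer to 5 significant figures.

Var(Ŷ) = N²·Var(ȳ) = N²·(1 − n/N)·s²/n.
f = 12940/46496 = 0.27830351; Var(ȳ) = 0.72169649·22110000/12940 = 1233.1306.
Var(Ŷ) = 46496² · 1233.1306 = 2.6658779 × 10^12.
SE(Ŷ) = √(2.6658779 × 10^12) = 1.6328 × 10^6.

1.6328 × 10^6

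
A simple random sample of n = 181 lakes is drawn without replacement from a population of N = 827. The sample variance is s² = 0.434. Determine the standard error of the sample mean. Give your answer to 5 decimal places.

0.04328

Under SRS without replacement, Var(ȳ) = (1 − f)·s²/n with f = n/N = 181/827 = 0.21886336.
Var(ȳ) = (1 − 0.21886336)·0.434/181 = 0.78113664·0.0023977901 = 0.0018730017.
SE(ȳ) = √(0.0018730017) = 0.04328.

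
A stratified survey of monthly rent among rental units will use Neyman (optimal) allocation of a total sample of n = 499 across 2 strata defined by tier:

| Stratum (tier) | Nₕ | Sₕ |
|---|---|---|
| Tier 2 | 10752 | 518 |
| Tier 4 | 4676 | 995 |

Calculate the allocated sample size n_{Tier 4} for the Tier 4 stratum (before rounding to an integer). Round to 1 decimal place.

Neyman allocation: nₕ = n·NₕSₕ / Σⱼ NⱼSⱼ.
Σ NⱼSⱼ = 10752·518 + 4676·995 = 1.0222156 × 10^7.
n_{Tier 4} = 499·4676·995 / (1.0222156 × 10^7) = 227.1.

227.1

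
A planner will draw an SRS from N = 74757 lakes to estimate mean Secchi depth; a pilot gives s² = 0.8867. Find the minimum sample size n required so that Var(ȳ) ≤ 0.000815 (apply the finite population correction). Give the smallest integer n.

1073

Without fpc, n₀ = s²/D = 0.8867/0.000815 = 1087.9755.
With fpc, (1 − n/N)·s²/n ≤ D requires n ≥ n₀/(1 + n₀/N) = 1087.9755/(1 + 1087.9755/74757) = 1072.3688.
Rounding up, n = 1073.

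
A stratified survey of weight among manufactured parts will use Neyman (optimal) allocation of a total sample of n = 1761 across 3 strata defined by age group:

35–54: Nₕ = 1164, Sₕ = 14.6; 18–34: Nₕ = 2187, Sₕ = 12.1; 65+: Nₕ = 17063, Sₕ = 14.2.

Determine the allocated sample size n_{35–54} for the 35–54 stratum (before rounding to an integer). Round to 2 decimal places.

Neyman allocation: nₕ = n·NₕSₕ / Σⱼ NⱼSⱼ.
Σ NⱼSⱼ = 1164·14.6 + 2187·12.1 + 17063·14.2 = 285751.7.
n_{35–54} = 1761·1164·14.6 / 285751.7 = 104.73.

104.73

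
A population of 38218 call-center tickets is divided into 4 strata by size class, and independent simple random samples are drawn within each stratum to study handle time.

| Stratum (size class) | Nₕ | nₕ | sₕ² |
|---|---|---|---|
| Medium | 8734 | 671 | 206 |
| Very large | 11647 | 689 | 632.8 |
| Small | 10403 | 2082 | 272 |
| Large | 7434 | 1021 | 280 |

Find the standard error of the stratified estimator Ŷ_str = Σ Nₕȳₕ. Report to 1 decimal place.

12775.8

Var(Ŷ_str) = Σₕ Nₕ²(1 − fₕ)sₕ²/nₕ.
Medium: 8734²·(1 − 671/8734)·206/671 = 2.1619943 × 10^7.
Very large: 11647²·(1 − 689/11647)·632.8/689 = 1.1721754 × 10^8.
Small: 10403²·(1 − 2082/10403)·272/2082 = 1.130895 × 10^7.
Large: 7434²·(1 − 1021/7434)·280/1021 = 1.3074229 × 10^7.
Sum = 1.6322066 × 10^8.
SE = √(1.6322066 × 10^8) = 12775.8.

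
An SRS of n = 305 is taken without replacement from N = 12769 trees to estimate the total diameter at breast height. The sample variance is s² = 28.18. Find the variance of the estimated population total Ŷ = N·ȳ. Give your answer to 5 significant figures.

Var(Ŷ) = N²·Var(ȳ) = N²·(1 − n/N)·s²/n.
f = 305/12769 = 0.02388597; Var(ȳ) = 0.97611403·28.18/305 = 0.090186535.
Var(Ŷ) = 12769² · 0.090186535 = 1.4704677 × 10^7.

1.4705 × 10^7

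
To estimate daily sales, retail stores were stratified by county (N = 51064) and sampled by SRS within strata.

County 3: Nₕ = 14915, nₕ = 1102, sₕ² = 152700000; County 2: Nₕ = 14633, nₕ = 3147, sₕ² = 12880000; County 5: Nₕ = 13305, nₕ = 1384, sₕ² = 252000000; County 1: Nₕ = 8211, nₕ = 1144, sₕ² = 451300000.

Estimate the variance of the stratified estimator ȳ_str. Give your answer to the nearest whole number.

Var(ȳ_str) = Σₕ Wₕ²(1 − fₕ)sₕ²/nₕ with Wₕ = Nₕ/N, N = 51064.
County 3: Wₕ = 0.29208444; term = 0.29208444²·(1 − 0.07388535)·152700000/1102 = 10948.107.
County 2: Wₕ = 0.28656196; term = 0.28656196²·(1 − 0.21506185)·12880000/3147 = 263.81024.
County 5: Wₕ = 0.26055538; term = 0.26055538²·(1 − 0.10402104)·252000000/1384 = 11075.475.
County 1: Wₕ = 0.16079821; term = 0.16079821²·(1 − 0.13932530)·451300000/1144 = 8778.9139.
Sum = 31066.306.

31066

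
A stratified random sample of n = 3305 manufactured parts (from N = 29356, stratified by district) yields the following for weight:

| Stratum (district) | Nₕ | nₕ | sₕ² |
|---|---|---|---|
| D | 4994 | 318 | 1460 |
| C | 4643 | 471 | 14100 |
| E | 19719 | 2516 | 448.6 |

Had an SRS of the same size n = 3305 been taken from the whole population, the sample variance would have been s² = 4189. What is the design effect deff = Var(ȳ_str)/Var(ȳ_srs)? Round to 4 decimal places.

Var(ȳ_str) = Σ Wₕ²(1−fₕ)sₕ²/nₕ with Wₕ = Nₕ/29356:
  D: (4994/29356)²·(1−318/4994)·1460/318 = 0.12440992
  C: (4643/29356)²·(1−471/4643)·14100/471 = 0.6728952
  E: (19719/29356)²·(1−2516/19719)·448.6/2516 = 0.070184943
  → Var(ȳ_str) = 0.86749006.
Var(ȳ_srs) = (1 − 3305/29356)·4189/3305 = 1.124777.
deff = 0.86749006 / 1.124777 = 0.7713.

0.7713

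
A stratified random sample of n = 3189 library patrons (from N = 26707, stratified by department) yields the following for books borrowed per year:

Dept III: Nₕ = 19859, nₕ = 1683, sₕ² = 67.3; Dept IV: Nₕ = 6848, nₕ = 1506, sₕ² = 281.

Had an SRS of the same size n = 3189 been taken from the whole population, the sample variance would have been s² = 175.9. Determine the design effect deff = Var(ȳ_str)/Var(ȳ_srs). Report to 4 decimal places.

0.6137

Var(ȳ_str) = Σ Wₕ²(1−fₕ)sₕ²/nₕ with Wₕ = Nₕ/26707:
  Dept III: (19859/26707)²·(1−1683/19859)·67.3/1683 = 0.020236548
  Dept IV: (6848/26707)²·(1−1506/6848)·281/1506 = 0.0095697099
  → Var(ȳ_str) = 0.029806258.
Var(ȳ_srs) = (1 − 3189/26707)·175.9/3189 = 0.048572069.
deff = 0.029806258 / 0.048572069 = 0.6137.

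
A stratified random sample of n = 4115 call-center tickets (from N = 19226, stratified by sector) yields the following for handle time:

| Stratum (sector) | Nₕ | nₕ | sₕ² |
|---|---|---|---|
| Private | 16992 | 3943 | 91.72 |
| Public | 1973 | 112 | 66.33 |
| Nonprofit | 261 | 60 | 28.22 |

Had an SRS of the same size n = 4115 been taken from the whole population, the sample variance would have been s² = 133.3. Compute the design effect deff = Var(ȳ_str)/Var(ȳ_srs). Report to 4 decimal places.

Var(ȳ_str) = Σ Wₕ²(1−fₕ)sₕ²/nₕ with Wₕ = Nₕ/19226:
  Private: (16992/19226)²·(1−3943/16992)·91.72/3943 = 0.013953435
  Public: (1973/19226)²·(1−112/1973)·66.33/112 = 0.005882847
  Nonprofit: (261/19226)²·(1−60/261)·28.22/60 = 6.6752025 × 10^-5
  → Var(ȳ_str) = 0.019903034.
Var(ȳ_srs) = (1 − 4115/19226)·133.3/4115 = 0.025460362.
deff = 0.019903034 / 0.025460362 = 0.7817.

0.7817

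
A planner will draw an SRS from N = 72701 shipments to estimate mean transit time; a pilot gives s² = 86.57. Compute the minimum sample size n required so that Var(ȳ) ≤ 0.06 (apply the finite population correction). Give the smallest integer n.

1415

Without fpc, n₀ = s²/D = 86.57/0.06 = 1442.8333.
With fpc, (1 − n/N)·s²/n ≤ D requires n ≥ n₀/(1 + n₀/N) = 1442.8333/(1 + 1442.8333/72701) = 1414.7559.
Rounding up, n = 1415.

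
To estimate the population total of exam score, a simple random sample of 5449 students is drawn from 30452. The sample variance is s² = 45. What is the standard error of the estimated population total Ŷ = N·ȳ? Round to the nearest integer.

2508

Var(Ŷ) = N²·Var(ȳ) = N²·(1 − n/N)·s²/n.
f = 5449/30452 = 0.17893734; Var(ȳ) = 0.82106266·45/5449 = 0.0067806606.
Var(Ŷ) = 30452² · 0.0067806606 = 6.2878714 × 10^6.
SE(Ŷ) = √(6.2878714 × 10^6) = 2508.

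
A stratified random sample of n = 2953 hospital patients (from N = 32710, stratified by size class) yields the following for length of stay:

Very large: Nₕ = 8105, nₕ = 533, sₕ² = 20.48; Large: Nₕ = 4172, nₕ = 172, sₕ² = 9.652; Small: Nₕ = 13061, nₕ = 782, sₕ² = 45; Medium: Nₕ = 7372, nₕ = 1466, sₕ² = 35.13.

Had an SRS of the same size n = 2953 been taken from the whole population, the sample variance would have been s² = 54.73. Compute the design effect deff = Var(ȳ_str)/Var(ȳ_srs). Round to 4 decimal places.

Var(ȳ_str) = Σ Wₕ²(1−fₕ)sₕ²/nₕ with Wₕ = Nₕ/32710:
  Very large: (8105/32710)²·(1−533/8105)·20.48/533 = 0.002203968
  Large: (4172/32710)²·(1−172/4172)·9.652/172 = 8.752499 × 10^-4
  Small: (13061/32710)²·(1−782/13061)·45/782 = 0.0086254965
  Medium: (7372/32710)²·(1−1466/7372)·35.13/1466 = 9.7512852 × 10^-4
  → Var(ȳ_str) = 0.012679843.
Var(ȳ_srs) = (1 − 2953/32710)·54.73/2953 = 0.016860506.
deff = 0.012679843 / 0.016860506 = 0.7520.

0.7520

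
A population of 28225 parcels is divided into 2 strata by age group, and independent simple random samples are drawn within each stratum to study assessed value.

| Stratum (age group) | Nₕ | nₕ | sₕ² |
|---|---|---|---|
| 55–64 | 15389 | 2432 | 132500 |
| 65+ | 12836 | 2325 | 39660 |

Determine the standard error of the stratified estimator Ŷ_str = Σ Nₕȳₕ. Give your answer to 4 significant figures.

Var(Ŷ_str) = Σₕ Nₕ²(1 − fₕ)sₕ²/nₕ.
55–64: 15389²·(1 − 2432/15389)·132500/2432 = 1.0863435 × 10^10.
65+: 12836²·(1 − 2325/12836)·39660/2325 = 2.3014603 × 10^9.
Sum = 1.3164895 × 10^10.
SE = √(1.3164895 × 10^10) = 114700.

114700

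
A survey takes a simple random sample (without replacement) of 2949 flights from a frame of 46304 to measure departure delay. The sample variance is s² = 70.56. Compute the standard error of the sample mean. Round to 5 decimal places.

Under SRS without replacement, Var(ȳ) = (1 − f)·s²/n with f = n/N = 2949/46304 = 0.06368780.
Var(ȳ) = (1 − 0.06368780)·70.56/2949 = 0.93631220·0.023926755 = 0.022402912.
SE(ȳ) = √(0.022402912) = 0.14968.

0.14968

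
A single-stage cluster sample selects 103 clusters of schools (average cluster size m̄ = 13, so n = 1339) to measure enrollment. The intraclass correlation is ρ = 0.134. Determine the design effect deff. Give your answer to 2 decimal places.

2.61

deff = 1 + (13 − 1)·0.134 = 1 + 1.608 = 2.608.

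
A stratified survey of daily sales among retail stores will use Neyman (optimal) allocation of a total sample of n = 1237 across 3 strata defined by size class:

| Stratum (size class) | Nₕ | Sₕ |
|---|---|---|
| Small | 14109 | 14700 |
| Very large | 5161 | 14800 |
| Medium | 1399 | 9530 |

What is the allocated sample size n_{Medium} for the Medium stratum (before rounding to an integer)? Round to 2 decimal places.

55.51

Neyman allocation: nₕ = n·NₕSₕ / Σⱼ NⱼSⱼ.
Σ NⱼSⱼ = 14109·14700 + 5161·14800 + 1399·9530 = 2.9711757 × 10^8.
n_{Medium} = 1237·1399·9530 / (2.9711757 × 10^8) = 55.51.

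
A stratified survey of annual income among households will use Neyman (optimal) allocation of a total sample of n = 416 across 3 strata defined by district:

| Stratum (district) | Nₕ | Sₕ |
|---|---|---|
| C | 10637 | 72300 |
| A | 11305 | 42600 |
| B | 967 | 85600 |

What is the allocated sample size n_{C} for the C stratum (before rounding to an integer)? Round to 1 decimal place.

239.9

Neyman allocation: nₕ = n·NₕSₕ / Σⱼ NⱼSⱼ.
Σ NⱼSⱼ = 10637·72300 + 11305·42600 + 967·85600 = 1.3334233 × 10^9.
n_{C} = 416·10637·72300 / (1.3334233 × 10^9) = 239.9.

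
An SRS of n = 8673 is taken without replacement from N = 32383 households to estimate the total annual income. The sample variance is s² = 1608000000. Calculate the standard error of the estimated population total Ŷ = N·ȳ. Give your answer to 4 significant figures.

Var(Ŷ) = N²·Var(ȳ) = N²·(1 − n/N)·s²/n.
f = 8673/32383 = 0.26782571; Var(ȳ) = 0.73217429·1608000000/8673 = 135747.29.
Var(Ŷ) = 32383² · 135747.29 = 1.4235258 × 10^14.
SE(Ŷ) = √(1.4235258 × 10^14) = 1.193 × 10^7.

1.193 × 10^7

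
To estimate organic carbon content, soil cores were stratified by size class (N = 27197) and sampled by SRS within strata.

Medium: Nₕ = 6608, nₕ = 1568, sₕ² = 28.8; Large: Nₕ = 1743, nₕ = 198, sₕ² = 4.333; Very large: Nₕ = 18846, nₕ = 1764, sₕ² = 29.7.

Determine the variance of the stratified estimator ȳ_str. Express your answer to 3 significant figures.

0.00823

Var(ȳ_str) = Σₕ Wₕ²(1 − fₕ)sₕ²/nₕ with Wₕ = Nₕ/N, N = 27197.
Medium: Wₕ = 0.24296797; term = 0.24296797²·(1 − 0.23728814)·28.8/1568 = 8.2699903 × 10^-4.
Large: Wₕ = 0.06408795; term = 0.06408795²·(1 − 0.11359725)·4.333/198 = 7.9672302 × 10^-5.
Very large: Wₕ = 0.69294407; term = 0.69294407²·(1 − 0.09360076)·29.7/1764 = 0.0073278027.
Sum = 0.008234474.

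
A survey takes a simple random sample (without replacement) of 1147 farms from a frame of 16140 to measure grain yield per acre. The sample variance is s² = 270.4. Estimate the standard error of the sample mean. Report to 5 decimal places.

0.46797

Under SRS without replacement, Var(ȳ) = (1 − f)·s²/n with f = n/N = 1147/16140 = 0.07106568.
Var(ȳ) = (1 − 0.07106568)·270.4/1147 = 0.92893432·0.23574542 = 0.21899202.
SE(ȳ) = √(0.21899202) = 0.46797.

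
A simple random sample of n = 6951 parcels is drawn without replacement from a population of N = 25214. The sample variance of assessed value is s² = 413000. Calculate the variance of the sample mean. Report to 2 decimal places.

Under SRS without replacement, Var(ȳ) = (1 − f)·s²/n with f = n/N = 6951/25214 = 0.27568018.
Var(ȳ) = (1 − 0.27568018)·413000/6951 = 0.72431982·59.415911 = 43.036122.

43.04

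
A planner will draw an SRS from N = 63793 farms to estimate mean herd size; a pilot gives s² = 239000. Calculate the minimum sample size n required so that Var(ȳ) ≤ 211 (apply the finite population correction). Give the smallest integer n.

Without fpc, n₀ = s²/D = 239000/211 = 1132.7014.
With fpc, (1 − n/N)·s²/n ≤ D requires n ≥ n₀/(1 + n₀/N) = 1132.7014/(1 + 1132.7014/63793) = 1112.9402.
Rounding up, n = 1113.

1113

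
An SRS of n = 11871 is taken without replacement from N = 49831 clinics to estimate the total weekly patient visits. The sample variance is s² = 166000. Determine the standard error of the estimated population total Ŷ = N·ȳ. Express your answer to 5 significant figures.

162640

Var(Ŷ) = N²·Var(ȳ) = N²·(1 − n/N)·s²/n.
f = 11871/49831 = 0.23822520; Var(ȳ) = 0.76177480·166000/11871 = 10.652398.
Var(Ŷ) = 49831² · 10.652398 = 2.6451274 × 10^10.
SE(Ŷ) = √(2.6451274 × 10^10) = 162640.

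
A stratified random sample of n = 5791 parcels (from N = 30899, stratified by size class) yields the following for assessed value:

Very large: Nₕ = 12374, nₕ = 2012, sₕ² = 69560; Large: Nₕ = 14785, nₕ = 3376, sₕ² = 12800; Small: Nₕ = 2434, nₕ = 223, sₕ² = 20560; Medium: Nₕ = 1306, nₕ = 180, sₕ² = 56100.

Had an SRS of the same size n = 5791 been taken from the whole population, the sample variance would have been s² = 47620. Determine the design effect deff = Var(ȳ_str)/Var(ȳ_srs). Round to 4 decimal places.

Var(ȳ_str) = Σ Wₕ²(1−fₕ)sₕ²/nₕ with Wₕ = Nₕ/30899:
  Very large: (12374/30899)²·(1−2012/12374)·69560/2012 = 4.6429761
  Large: (14785/30899)²·(1−3376/14785)·12800/3376 = 0.66986547
  Small: (2434/30899)²·(1−223/2434)·20560/223 = 0.51968324
  Medium: (1306/30899)²·(1−180/1306)·56100/180 = 0.48004624
  → Var(ȳ_str) = 6.3125711.
Var(ȳ_srs) = (1 − 5791/30899)·47620/5791 = 6.6819546.
deff = 6.3125711 / 6.6819546 = 0.9447.

0.9447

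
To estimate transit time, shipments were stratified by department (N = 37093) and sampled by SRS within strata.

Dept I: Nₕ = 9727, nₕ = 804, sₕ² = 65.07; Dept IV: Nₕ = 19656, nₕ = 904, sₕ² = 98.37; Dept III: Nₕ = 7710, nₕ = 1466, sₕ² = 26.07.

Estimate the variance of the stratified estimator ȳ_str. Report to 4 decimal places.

0.0349

Var(ȳ_str) = Σₕ Wₕ²(1 − fₕ)sₕ²/nₕ with Wₕ = Nₕ/N, N = 37093.
Dept I: Wₕ = 0.26223277; term = 0.26223277²·(1 − 0.08265652)·65.07/804 = 0.0051054103.
Dept IV: Wₕ = 0.52991130; term = 0.52991130²·(1 − 0.04599105)·98.37/904 = 0.029150973.
Dept III: Wₕ = 0.20785593; term = 0.20785593²·(1 − 0.19014267)·26.07/1466 = 6.2221491 × 10^-4.
Sum = 0.034878598.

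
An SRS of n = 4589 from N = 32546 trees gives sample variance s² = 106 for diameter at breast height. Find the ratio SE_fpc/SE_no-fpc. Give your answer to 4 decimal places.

f = n/N = 4589/32546 = 0.14100043.
SE_no-fpc = √(s²/n) = 0.15198261; SE_fpc = √((1−f)s²/n) = 0.14086087.
Ratio = √(1−f) = 0.92682230.

0.9268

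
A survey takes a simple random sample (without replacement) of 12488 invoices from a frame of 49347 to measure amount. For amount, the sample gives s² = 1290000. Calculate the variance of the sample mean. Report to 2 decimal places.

Under SRS without replacement, Var(ȳ) = (1 − f)·s²/n with f = n/N = 12488/49347 = 0.25306503.
Var(ȳ) = (1 − 0.25306503)·1290000/12488 = 0.74693497·103.29917 = 77.15776.

77.16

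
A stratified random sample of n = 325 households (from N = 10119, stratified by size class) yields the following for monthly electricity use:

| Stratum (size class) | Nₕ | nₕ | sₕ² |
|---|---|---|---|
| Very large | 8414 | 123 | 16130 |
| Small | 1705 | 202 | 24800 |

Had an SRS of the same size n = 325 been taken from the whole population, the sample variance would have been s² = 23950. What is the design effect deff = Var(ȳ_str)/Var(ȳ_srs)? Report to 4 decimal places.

1.2957

Var(ȳ_str) = Σ Wₕ²(1−fₕ)sₕ²/nₕ with Wₕ = Nₕ/10119:
  Very large: (8414/10119)²·(1−123/8414)·16130/123 = 89.343608
  Small: (1705/10119)²·(1−202/1705)·24800/202 = 3.0726174
  → Var(ȳ_str) = 92.416225.
Var(ȳ_srs) = (1 − 325/10119)·23950/325 = 71.325473.
deff = 92.416225 / 71.325473 = 1.2957.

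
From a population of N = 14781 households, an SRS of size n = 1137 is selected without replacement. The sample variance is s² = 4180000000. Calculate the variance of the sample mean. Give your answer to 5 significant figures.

Under SRS without replacement, Var(ȳ) = (1 − f)·s²/n with f = n/N = 1137/14781 = 0.07692308.
Var(ȳ) = (1 − 0.07692308)·4180000000/1137 = 0.92307692·3.6763412 × 10^6 = 3.3935458 × 10^6.

3.3935 × 10^6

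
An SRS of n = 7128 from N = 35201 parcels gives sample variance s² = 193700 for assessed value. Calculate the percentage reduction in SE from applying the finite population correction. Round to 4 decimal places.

10.6968

f = n/N = 7128/35201 = 0.20249425.
SE_no-fpc = √(s²/n) = 5.2129189; SE_fpc = √((1−f)s²/n) = 4.6553022.
Ratio = √(1−f) = 0.89303178. Reduction = 100·(1 − 0.89303178) = 10.6968%.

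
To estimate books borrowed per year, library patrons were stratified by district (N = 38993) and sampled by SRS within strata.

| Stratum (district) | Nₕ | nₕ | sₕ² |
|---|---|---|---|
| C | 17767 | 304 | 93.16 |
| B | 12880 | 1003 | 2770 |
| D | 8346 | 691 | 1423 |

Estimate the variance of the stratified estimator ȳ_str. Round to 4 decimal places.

Var(ȳ_str) = Σₕ Wₕ²(1 − fₕ)sₕ²/nₕ with Wₕ = Nₕ/N, N = 38993.
C: Wₕ = 0.45564589; term = 0.45564589²·(1 − 0.01711037)·93.16/304 = 0.062533906.
B: Wₕ = 0.33031570; term = 0.33031570²·(1 − 0.07787267)·2770/1003 = 0.27786136.
D: Wₕ = 0.21403842; term = 0.21403842²·(1 − 0.08279415)·1423/691 = 0.086532077.
Sum = 0.42692734.

0.4269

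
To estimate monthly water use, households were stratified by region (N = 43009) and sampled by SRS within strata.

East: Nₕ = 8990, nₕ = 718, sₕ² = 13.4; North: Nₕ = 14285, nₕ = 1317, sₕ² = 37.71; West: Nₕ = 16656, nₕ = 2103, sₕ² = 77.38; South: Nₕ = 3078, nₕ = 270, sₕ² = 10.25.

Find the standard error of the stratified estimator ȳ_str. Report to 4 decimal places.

0.0928

Var(ȳ_str) = Σₕ Wₕ²(1 − fₕ)sₕ²/nₕ with Wₕ = Nₕ/N, N = 43009.
East: Wₕ = 0.20902602; term = 0.20902602²·(1 − 0.07986652)·13.4/718 = 7.5029471 × 10^-4.
North: Wₕ = 0.33213978; term = 0.33213978²·(1 − 0.09219461)·37.71/1317 = 0.0028675125.
West: Wₕ = 0.38726778; term = 0.38726778²·(1 − 0.12626081)·77.38/2103 = 0.0048216314.
South: Wₕ = 0.07156642; term = 0.07156642²·(1 − 0.08771930)·10.25/270 = 1.7738101 × 10^-4.
Sum = 0.0086168196.
SE = √(0.0086168196) = 0.0928.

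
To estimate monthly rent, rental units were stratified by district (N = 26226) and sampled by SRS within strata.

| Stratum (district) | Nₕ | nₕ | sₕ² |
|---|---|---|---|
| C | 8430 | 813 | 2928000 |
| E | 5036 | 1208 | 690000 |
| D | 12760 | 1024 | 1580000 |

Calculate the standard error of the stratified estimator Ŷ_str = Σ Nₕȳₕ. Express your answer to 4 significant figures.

688000

Var(Ŷ_str) = Σₕ Nₕ²(1 − fₕ)sₕ²/nₕ.
C: 8430²·(1 − 813/8430)·2928000/813 = 2.3125549 × 10^11.
E: 5036²·(1 − 1208/5036)·690000/1208 = 1.1011331 × 10^10.
D: 12760²·(1 − 1024/12760)·1580000/1024 = 2.3106167 × 10^11.
Sum = 4.7332849 × 10^11.
SE = √(4.7332849 × 10^11) = 688000.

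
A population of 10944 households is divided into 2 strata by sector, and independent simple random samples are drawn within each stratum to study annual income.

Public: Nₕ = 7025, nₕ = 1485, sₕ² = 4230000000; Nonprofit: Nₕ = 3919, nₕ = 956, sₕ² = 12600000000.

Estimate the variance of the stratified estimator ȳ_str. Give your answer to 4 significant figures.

2.203 × 10^6

Var(ȳ_str) = Σₕ Wₕ²(1 − fₕ)sₕ²/nₕ with Wₕ = Nₕ/N, N = 10944.
Public: Wₕ = 0.64190424; term = 0.64190424²·(1 − 0.21138790)·4230000000/1485 = 925588.26.
Nonprofit: Wₕ = 0.35809576; term = 0.35809576²·(1 − 0.24393978)·12600000000/956 = 1.2778133 × 10^6.
Sum = 2.2034016 × 10^6.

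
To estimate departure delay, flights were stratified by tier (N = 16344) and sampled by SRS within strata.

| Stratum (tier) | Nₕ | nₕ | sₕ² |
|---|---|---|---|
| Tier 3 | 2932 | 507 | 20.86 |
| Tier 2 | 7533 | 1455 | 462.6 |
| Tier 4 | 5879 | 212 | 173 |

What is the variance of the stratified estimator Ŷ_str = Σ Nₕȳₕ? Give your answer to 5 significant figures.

4.2037 × 10^7

Var(Ŷ_str) = Σₕ Nₕ²(1 − fₕ)sₕ²/nₕ.
Tier 3: 2932²·(1 − 507/2932)·20.86/507 = 292537.84.
Tier 2: 7533²·(1 − 1455/7533)·462.6/1455 = 1.455698 × 10^7.
Tier 4: 5879²·(1 − 212/5879)·173/212 = 2.7187352 × 10^7.
Sum = 4.203687 × 10^7.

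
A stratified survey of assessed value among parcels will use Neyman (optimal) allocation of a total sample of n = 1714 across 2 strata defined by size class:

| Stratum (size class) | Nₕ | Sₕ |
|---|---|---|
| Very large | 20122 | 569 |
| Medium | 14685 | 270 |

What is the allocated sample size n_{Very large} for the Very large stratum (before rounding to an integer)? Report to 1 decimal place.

Neyman allocation: nₕ = n·NₕSₕ / Σⱼ NⱼSⱼ.
Σ NⱼSⱼ = 20122·569 + 14685·270 = 1.5414368 × 10^7.
n_{Very large} = 1714·20122·569 / (1.5414368 × 10^7) = 1273.1.

1273.1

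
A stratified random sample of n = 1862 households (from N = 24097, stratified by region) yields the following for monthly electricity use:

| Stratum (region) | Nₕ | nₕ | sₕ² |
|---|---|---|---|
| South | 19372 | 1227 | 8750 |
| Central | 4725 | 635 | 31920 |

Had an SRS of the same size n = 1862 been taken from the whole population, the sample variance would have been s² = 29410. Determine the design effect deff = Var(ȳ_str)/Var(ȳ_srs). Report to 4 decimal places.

Var(ȳ_str) = Σ Wₕ²(1−fₕ)sₕ²/nₕ with Wₕ = Nₕ/24097:
  South: (19372/24097)²·(1−1227/19372)·8750/1227 = 4.31687
  Central: (4725/24097)²·(1−635/4725)·31920/635 = 1.6729707
  → Var(ȳ_str) = 5.9898407.
Var(ȳ_srs) = (1 − 1862/24097)·29410/1862 = 14.57436.
deff = 5.9898407 / 14.57436 = 0.4110.

0.4110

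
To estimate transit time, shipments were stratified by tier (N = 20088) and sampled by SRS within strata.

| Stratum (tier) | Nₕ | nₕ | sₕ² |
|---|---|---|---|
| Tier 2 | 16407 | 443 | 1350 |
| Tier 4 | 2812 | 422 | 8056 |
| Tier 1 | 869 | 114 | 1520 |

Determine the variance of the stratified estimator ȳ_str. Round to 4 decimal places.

Var(ȳ_str) = Σₕ Wₕ²(1 − fₕ)sₕ²/nₕ with Wₕ = Nₕ/N, N = 20088.
Tier 2: Wₕ = 0.81675627; term = 0.81675627²·(1 − 0.02700067)·1350/443 = 1.9780057.
Tier 4: Wₕ = 0.13998407; term = 0.13998407²·(1 − 0.15007112)·8056/422 = 0.31794121.
Tier 1: Wₕ = 0.04325966; term = 0.04325966²·(1 − 0.13118527)·1520/114 = 0.021678642.
Sum = 2.3176256.

2.3176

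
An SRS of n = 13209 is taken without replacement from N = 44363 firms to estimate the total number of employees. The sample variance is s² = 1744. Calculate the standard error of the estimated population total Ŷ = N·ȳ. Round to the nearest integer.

Var(Ŷ) = N²·Var(ȳ) = N²·(1 − n/N)·s²/n.
f = 13209/44363 = 0.29774812; Var(ȳ) = 0.70225188·1744/13209 = 0.092719152.
Var(Ŷ) = 44363² · 0.092719152 = 1.8247832 × 10^8.
SE(Ŷ) = √(1.8247832 × 10^8) = 13508.

13508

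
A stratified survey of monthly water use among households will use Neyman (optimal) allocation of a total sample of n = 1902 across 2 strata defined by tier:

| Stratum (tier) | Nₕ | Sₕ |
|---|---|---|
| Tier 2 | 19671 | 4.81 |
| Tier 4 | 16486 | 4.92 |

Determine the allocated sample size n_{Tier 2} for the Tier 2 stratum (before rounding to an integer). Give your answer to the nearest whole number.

1024

Neyman allocation: nₕ = n·NₕSₕ / Σⱼ NⱼSⱼ.
Σ NⱼSⱼ = 19671·4.81 + 16486·4.92 = 175728.63.
n_{Tier 2} = 1902·19671·4.81 / 175728.63 = 1024.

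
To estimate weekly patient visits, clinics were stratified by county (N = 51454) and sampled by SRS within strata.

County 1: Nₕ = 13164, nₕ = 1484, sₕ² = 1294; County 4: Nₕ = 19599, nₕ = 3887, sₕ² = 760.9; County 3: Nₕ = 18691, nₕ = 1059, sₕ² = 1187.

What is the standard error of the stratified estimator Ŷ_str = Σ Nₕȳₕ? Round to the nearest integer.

Var(Ŷ_str) = Σₕ Nₕ²(1 − fₕ)sₕ²/nₕ.
County 1: 13164²·(1 − 1484/13164)·1294/1484 = 1.3406984 × 10^8.
County 4: 19599²·(1 − 3887/19599)·760.9/3887 = 6.0280719 × 10^7.
County 3: 18691²·(1 − 1059/18691)·1187/1059 = 3.6939318 × 10^8.
Sum = 5.6374374 × 10^8.
SE = √(5.6374374 × 10^8) = 23743.

23743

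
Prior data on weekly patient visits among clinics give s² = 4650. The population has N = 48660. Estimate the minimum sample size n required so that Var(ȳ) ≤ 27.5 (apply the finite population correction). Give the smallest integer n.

Without fpc, n₀ = s²/D = 4650/27.5 = 169.0909.
With fpc, (1 − n/N)·s²/n ≤ D requires n ≥ n₀/(1 + n₀/N) = 169.0909/(1 + 169.0909/48660) = 168.5054.
Rounding up, n = 169.

169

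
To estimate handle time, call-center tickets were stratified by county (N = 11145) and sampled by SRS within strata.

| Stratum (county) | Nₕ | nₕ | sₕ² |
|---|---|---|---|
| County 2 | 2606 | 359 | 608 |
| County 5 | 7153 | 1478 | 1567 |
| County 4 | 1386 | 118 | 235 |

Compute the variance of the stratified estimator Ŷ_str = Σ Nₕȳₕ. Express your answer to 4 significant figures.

5.645 × 10^7

Var(Ŷ_str) = Σₕ Nₕ²(1 − fₕ)sₕ²/nₕ.
County 2: 2606²·(1 − 359/2606)·608/359 = 9.9171439 × 10^6.
County 5: 7153²·(1 − 1478/7153)·1567/1478 = 4.303766 × 10^7.
County 4: 1386²·(1 − 118/1386)·235/118 = 3.5000024 × 10^6.
Sum = 5.6454806 × 10^7.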